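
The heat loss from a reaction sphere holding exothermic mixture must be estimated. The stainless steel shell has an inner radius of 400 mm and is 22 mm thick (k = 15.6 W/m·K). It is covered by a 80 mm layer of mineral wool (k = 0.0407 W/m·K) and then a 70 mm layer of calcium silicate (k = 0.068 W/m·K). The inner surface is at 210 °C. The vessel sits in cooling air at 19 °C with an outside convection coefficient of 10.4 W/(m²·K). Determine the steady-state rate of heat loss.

Each spherical layer contributes R = (1/r_i − 1/r_o)/(4πk):
R_stainless steel shell = (1/0.4 − 1/0.422)/(4π×15.6) = 6.648×10^-4 K/W
R_mineral wool = (1/0.422 − 1/0.502)/(4π×0.0407) = 0.7384 K/W
R_calcium silicate = (1/0.502 − 1/0.572)/(4π×0.068) = 0.2853 K/W
R_outer film = 1/(h·4πr_o²) = 1/(10.4×4π×0.572²) = 0.02339 K/W
R_total = 1.048 K/W
Q = ΔT/R_total = 191/1.048

Q ≈ 182 W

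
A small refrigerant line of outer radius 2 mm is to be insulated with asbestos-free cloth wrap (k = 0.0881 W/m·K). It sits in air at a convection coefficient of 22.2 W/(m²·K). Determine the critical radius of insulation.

r_cr ≈ 3.97 mm

For a cylinder r_cr = k/h = 0.0881/22.2
r_cr = 3.97 mm; since the bare radius (2 mm) is below r_cr, adding a thin layer of insulation will *increase* heat loss.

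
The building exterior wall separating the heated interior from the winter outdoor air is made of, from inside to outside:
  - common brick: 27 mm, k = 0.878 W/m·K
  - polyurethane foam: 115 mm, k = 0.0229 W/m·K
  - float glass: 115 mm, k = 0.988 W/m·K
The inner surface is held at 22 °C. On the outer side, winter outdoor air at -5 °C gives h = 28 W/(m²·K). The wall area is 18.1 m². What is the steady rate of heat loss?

Q ≈ 93.9 W

Thermal resistances in series:
R_common brick = L/(kA) = 0.027/(0.878×18.1) = 0.001699 K/W
R_polyurethane foam = L/(kA) = 0.115/(0.0229×18.1) = 0.2774 K/W
R_float glass = L/(kA) = 0.115/(0.988×18.1) = 0.006431 K/W
R_outer film = 1/(h_o·A) = 1/(28×18.1) = 0.001973 K/W
R_total = 0.2876 K/W
Q = ΔT / R_total = 27 / 0.2876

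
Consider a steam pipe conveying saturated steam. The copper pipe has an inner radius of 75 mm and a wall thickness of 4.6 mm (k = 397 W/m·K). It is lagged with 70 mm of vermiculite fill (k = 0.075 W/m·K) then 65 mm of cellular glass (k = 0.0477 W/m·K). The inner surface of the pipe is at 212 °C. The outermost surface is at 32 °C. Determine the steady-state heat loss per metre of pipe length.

q′ ≈ 70.8 W/m

Cylindrical conduction, so R = ln(r₂/r₁)/(2πkL) per layer, in series:
R_copper pipe wall = ln(79.6/75)/(2π×397×1) = 2.386×10^-5 K/W
R_vermiculite fill = ln(149.6/79.6)/(2π×0.075×1) = 1.339 K/W
R_cellular glass = ln(214.6/149.6)/(2π×0.0477×1) = 1.204 K/W
R_total = 2.543 K/W
Q = ΔT/R_total = 180/2.543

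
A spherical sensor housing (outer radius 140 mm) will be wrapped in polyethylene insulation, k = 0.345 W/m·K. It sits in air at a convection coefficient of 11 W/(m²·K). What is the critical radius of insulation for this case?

For a sphere r_cr = 2k/h = 2×0.345/11
r_cr = 62.7 mm; since the bare radius (140 mm) is above r_cr, any added insulation will reduce heat loss.

r_cr ≈ 62.7 mm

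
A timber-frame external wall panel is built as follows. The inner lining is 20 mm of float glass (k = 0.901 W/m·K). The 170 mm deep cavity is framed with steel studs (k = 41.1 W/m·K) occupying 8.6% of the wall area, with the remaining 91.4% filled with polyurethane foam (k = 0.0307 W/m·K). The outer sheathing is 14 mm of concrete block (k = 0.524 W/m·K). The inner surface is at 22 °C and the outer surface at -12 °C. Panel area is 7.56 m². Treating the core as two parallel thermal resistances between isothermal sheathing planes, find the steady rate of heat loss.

Sheathing layers in series; stud and cavity paths in parallel between them.
R_inner = 0.02/(0.901×7.56) = 0.002936 K/W
R_stud  = 0.17/(41.1×0.086×7.56) = 0.006362 K/W
R_cav   = 0.17/(0.0307×0.914×7.56) = 0.8014 K/W
1/R_core = 1/R_stud + 1/R_cav → R_core = 0.006312 K/W
R_outer = 0.014/(0.524×7.56) = 0.003534 K/W
R_total = 0.01278 K/W
Q = ΔT/R_total = 34/0.01278

Q ≈ 2660 W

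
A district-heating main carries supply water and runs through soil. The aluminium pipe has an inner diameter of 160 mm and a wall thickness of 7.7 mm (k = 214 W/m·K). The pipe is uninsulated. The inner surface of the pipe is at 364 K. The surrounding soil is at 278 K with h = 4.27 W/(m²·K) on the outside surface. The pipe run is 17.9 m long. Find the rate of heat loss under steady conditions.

Q ≈ 3620 W

For a radial system each layer contributes R = ln(r_out/r_in)/(2πkL); films add R = 1/(hA).
R_aluminium pipe wall = ln(87.7/80)/(2π×214×17.9) = 3.818×10^-6 K/W
R_outer film = 1/(h_o·2πr_oL) = 1/(4.27×2π×0.0877×17.9) = 0.02374 K/W
R_total = 0.02375 K/W
Q = ΔT/R_total = 86/0.02375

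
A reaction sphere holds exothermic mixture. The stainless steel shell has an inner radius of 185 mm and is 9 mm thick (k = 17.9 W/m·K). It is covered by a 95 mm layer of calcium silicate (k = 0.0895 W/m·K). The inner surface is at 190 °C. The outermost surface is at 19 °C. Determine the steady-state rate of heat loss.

Q ≈ 113 W

For a spherical shell R = (1/r₁ − 1/r₂)/(4πk); film R = 1/(h·4πr²). In series:
R_stainless steel shell = (1/0.185 − 1/0.194)/(4π×17.9) = 0.001115 K/W
R_calcium silicate = (1/0.194 − 1/0.289)/(4π×0.0895) = 1.507 K/W
R_total = 1.508 K/W
Q = ΔT/R_total = 171/1.508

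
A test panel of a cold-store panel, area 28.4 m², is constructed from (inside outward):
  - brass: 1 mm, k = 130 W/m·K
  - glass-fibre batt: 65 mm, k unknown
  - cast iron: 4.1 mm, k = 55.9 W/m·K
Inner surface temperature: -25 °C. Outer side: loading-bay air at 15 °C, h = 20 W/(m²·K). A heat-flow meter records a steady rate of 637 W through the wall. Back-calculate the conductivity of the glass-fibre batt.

Model the wall as resistances in series:
R_brass = L/(kA) = 0.001/(130×28.4) = 2.709×10^-7 K/W
R_cast iron = L/(kA) = 0.0041/(55.9×28.4) = 2.583×10^-6 K/W
R_outer film = 1/(h_o·A) = 1/(20×28.4) = 0.001761 K/W
Sum of known resistances R_other = 0.001763 K/W
Total R = ΔT/Q = 40/637 = 0.06279 K/W
R_glass-fibre batt = R_total − R_other = 0.06103 K/W
k = L/(R·A) = 0.065/(0.06103×28.4)

k ≈ 0.0375 W/(m·K)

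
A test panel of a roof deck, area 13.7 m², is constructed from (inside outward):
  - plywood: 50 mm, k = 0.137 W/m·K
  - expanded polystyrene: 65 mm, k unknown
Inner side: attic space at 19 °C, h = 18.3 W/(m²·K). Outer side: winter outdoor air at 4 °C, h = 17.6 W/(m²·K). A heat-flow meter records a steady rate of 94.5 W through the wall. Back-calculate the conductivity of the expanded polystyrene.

Treating each layer as a thermal resistance in series:
R_inner film = 1/(h_i·A) = 1/(18.3×13.7) = 0.003989 K/W
R_plywood = L/(kA) = 0.05/(0.137×13.7) = 0.02664 K/W
R_outer film = 1/(h_o·A) = 1/(17.6×13.7) = 0.004147 K/W
Sum of known resistances R_other = 0.03478 K/W
Total R = ΔT/Q = 15/94.5 = 0.1587 K/W
R_expanded polystyrene = R_total − R_other = 0.124 K/W
k = L/(R·A) = 0.065/(0.124×13.7)

k ≈ 0.0383 W/(m·K)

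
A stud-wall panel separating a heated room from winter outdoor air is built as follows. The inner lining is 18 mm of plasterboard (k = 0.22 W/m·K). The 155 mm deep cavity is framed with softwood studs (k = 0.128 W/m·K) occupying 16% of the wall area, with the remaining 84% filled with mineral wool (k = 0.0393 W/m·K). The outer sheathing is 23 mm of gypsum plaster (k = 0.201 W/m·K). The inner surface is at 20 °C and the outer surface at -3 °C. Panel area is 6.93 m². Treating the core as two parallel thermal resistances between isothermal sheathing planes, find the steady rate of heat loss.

Sheathing layers in series; stud and cavity paths in parallel between them.
R_inner = 0.018/(0.22×6.93) = 0.01181 K/W
R_stud  = 0.155/(0.128×0.16×6.93) = 1.092 K/W
R_cav   = 0.155/(0.0393×0.84×6.93) = 0.6775 K/W
1/R_core = 1/R_stud + 1/R_cav → R_core = 0.4181 K/W
R_outer = 0.023/(0.201×6.93) = 0.01651 K/W
R_total = 0.4464 K/W
Q = ΔT/R_total = 23/0.4464

Q ≈ 51.5 W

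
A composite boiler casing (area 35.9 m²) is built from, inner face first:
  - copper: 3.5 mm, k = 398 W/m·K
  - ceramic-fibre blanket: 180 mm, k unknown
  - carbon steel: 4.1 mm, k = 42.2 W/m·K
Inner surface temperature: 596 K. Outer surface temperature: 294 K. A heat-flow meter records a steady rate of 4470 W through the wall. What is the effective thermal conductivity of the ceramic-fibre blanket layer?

k ≈ 0.0742 W/(m·K)

Model the wall as resistances in series:
R_copper = L/(kA) = 0.0035/(398×35.9) = 2.45×10^-7 K/W
R_carbon steel = L/(kA) = 0.0041/(42.2×35.9) = 2.706×10^-6 K/W
Sum of known resistances R_other = 2.951×10^-6 K/W
Total R = ΔT/Q = 302/4470 = 0.06756 K/W
R_ceramic-fibre blanket = R_total − R_other = 0.06756 K/W
k = L/(R·A) = 0.18/(0.06756×35.9)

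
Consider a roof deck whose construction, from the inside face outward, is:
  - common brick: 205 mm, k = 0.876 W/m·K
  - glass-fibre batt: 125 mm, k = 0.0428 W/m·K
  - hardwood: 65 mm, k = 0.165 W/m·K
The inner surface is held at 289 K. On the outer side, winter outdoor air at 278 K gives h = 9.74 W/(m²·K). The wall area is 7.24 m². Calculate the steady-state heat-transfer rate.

Q ≈ 21.8 W

Using the resistance-network approach (series):
R_common brick = L/(kA) = 0.205/(0.876×7.24) = 0.03232 K/W
R_glass-fibre batt = L/(kA) = 0.125/(0.0428×7.24) = 0.4034 K/W
R_hardwood = L/(kA) = 0.065/(0.165×7.24) = 0.05441 K/W
R_outer film = 1/(h_o·A) = 1/(9.74×7.24) = 0.01418 K/W
R_total = 0.5043 K/W
Q = ΔT / R_total = 11 / 0.5043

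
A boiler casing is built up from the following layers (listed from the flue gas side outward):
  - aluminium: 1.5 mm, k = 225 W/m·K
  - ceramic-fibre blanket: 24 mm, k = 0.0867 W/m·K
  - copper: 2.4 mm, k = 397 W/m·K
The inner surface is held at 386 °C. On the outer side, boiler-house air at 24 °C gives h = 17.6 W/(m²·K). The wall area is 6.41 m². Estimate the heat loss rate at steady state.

Model the wall as resistances in series:
R_aluminium = L/(kA) = 0.0015/(225×6.41) = 1.04×10^-6 K/W
R_ceramic-fibre blanket = L/(kA) = 0.024/(0.0867×6.41) = 0.04319 K/W
R_copper = L/(kA) = 0.0024/(397×6.41) = 9.431×10^-7 K/W
R_outer film = 1/(h_o·A) = 1/(17.6×6.41) = 0.008864 K/W
R_total = 0.05205 K/W
Q = ΔT / R_total = 362 / 0.05205

Q ≈ 6950 W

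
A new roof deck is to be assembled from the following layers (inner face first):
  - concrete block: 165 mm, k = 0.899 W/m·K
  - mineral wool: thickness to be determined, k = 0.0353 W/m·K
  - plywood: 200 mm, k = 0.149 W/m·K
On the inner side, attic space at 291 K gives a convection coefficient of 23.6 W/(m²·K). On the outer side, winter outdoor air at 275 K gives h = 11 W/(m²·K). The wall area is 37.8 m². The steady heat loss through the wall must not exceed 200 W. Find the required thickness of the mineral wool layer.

L ≈ 48.2 mm

Series thermal resistances:
R_inner film = 1/(h_i·A) = 1/(23.6×37.8) = 0.001121 K/W
R_concrete block = L/(kA) = 0.165/(0.899×37.8) = 0.004855 K/W
R_plywood = L/(kA) = 0.2/(0.149×37.8) = 0.03551 K/W
R_outer film = 1/(h_o·A) = 1/(11×37.8) = 0.002405 K/W
Sum of the known resistances R_other = 0.04389 K/W
Required total resistance R_tot = ΔT/Q_allow = 16/200 = 0.08 K/W
R_mineral wool = R_tot − R_other = 0.03611 K/W
L = R·k·A = 0.03611×0.0353×37.8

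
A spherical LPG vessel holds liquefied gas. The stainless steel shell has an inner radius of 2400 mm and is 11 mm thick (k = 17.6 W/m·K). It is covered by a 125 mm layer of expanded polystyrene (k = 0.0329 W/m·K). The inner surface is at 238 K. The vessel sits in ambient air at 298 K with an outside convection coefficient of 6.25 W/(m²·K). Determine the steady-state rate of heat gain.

Spherical conduction: R = (1/r_in − 1/r_out)/(4πk) per layer; series-sum.
R_stainless steel shell = (1/2.4 − 1/2.411)/(4π×17.6) = 8.595×10^-6 K/W
R_expanded polystyrene = (1/2.411 − 1/2.536)/(4π×0.0329) = 0.04945 K/W
R_outer film = 1/(h·4πr_o²) = 1/(6.25×4π×2.536²) = 0.00198 K/W
R_total = 0.05144 K/W
Q = ΔT/R_total = 60/0.05144

Q ≈ 1170 W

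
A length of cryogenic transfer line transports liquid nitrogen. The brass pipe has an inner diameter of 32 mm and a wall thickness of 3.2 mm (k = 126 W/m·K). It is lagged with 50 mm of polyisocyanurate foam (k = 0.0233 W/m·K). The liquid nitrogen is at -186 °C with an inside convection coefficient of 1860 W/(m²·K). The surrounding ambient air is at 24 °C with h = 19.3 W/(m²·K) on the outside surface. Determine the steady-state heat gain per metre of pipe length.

Radial resistances (cylindrical: R_cond = ln(r_o/r_i)/(2πkL), R_conv = 1/(h·2πrL)):
R_inner film = 1/(h_i·2πr₁L) = 1/(1860×2π×0.016×1) = 0.005348 K/W
R_brass pipe wall = ln(19.2/16)/(2π×126×1) = 2.303×10^-4 K/W
R_polyisocyanurate foam = ln(69.2/19.2)/(2π×0.0233×1) = 8.758 K/W
R_outer film = 1/(h_o·2πr_oL) = 1/(19.3×2π×0.0692×1) = 0.1192 K/W
R_total = 8.882 K/W
Q = ΔT/R_total = 210/8.882

q′ ≈ 23.6 W/m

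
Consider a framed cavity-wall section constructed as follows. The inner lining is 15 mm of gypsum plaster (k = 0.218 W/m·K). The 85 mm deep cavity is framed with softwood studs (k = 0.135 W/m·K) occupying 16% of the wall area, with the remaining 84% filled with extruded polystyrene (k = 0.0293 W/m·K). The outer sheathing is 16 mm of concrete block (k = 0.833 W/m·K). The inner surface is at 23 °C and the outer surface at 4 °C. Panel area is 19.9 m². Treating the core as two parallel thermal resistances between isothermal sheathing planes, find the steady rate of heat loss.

Q ≈ 196 W

Sheathing layers in series; stud and cavity paths in parallel between them.
R_inner = 0.015/(0.218×19.9) = 0.003458 K/W
R_stud  = 0.085/(0.135×0.16×19.9) = 0.1977 K/W
R_cav   = 0.085/(0.0293×0.84×19.9) = 0.1735 K/W
1/R_core = 1/R_stud + 1/R_cav → R_core = 0.09243 K/W
R_outer = 0.016/(0.833×19.9) = 9.652×10^-4 K/W
R_total = 0.09685 K/W
Q = ΔT/R_total = 19/0.09685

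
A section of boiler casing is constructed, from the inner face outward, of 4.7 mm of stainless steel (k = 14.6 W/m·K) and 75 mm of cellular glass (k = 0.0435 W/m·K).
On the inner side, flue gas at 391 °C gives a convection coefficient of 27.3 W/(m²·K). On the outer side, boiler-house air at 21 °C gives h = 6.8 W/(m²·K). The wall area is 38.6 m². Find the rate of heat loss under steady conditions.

Series thermal resistances:
R_inner film = 1/(h_i·A) = 1/(27.3×38.6) = 9.49×10^-4 K/W
R_stainless steel = L/(kA) = 0.0047/(14.6×38.6) = 8.34×10^-6 K/W
R_cellular glass = L/(kA) = 0.075/(0.0435×38.6) = 0.04467 K/W
R_outer film = 1/(h_o·A) = 1/(6.8×38.6) = 0.00381 K/W
R_total = 0.04943 K/W
Q = ΔT / R_total = 370 / 0.04943

Q ≈ 7480 W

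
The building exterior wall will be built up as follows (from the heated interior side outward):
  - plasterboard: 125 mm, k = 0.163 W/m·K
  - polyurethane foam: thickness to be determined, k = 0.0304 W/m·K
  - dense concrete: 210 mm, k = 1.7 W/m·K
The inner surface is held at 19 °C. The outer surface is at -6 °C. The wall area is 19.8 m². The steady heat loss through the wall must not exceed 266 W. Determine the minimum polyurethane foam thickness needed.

L ≈ 29.5 mm

Thermal resistances in series:
R_plasterboard = L/(kA) = 0.125/(0.163×19.8) = 0.03873 K/W
R_dense concrete = L/(kA) = 0.21/(1.7×19.8) = 0.006239 K/W
Sum of the known resistances R_other = 0.04497 K/W
Required total resistance R_tot = ΔT/Q_allow = 25/266 = 0.09398 K/W
R_polyurethane foam = R_tot − R_other = 0.04902 K/W
L = R·k·A = 0.04902×0.0304×19.8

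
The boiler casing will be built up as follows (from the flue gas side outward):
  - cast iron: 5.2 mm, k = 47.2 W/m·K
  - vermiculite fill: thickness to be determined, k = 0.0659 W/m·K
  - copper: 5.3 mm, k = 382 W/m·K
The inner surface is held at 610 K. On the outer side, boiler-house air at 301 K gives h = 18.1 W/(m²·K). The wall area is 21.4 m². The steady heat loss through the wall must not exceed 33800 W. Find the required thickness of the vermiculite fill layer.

L ≈ 9.24 mm

Series thermal resistances:
R_cast iron = L/(kA) = 0.0052/(47.2×21.4) = 5.148×10^-6 K/W
R_copper = L/(kA) = 0.0053/(382×21.4) = 6.483×10^-7 K/W
R_outer film = 1/(h_o·A) = 1/(18.1×21.4) = 0.002582 K/W
Sum of the known resistances R_other = 0.002588 K/W
Required total resistance R_tot = ΔT/Q_allow = 309/33800 = 0.009142 K/W
R_vermiculite fill = R_tot − R_other = 0.006555 K/W
L = R·k·A = 0.006555×0.0659×21.4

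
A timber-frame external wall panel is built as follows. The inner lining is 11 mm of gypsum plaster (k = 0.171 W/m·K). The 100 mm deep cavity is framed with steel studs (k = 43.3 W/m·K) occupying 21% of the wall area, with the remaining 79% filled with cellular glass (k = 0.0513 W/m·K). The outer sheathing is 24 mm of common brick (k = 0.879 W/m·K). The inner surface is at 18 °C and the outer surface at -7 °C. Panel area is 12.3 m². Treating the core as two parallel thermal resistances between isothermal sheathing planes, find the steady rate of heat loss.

Sheathing layers in series; stud and cavity paths in parallel between them.
R_inner = 0.011/(0.171×12.3) = 0.00523 K/W
R_stud  = 0.1/(43.3×0.21×12.3) = 8.941×10^-4 K/W
R_cav   = 0.1/(0.0513×0.79×12.3) = 0.2006 K/W
1/R_core = 1/R_stud + 1/R_cav → R_core = 8.901×10^-4 K/W
R_outer = 0.024/(0.879×12.3) = 0.00222 K/W
R_total = 0.00834 K/W
Q = ΔT/R_total = 25/0.00834

Q ≈ 3000 W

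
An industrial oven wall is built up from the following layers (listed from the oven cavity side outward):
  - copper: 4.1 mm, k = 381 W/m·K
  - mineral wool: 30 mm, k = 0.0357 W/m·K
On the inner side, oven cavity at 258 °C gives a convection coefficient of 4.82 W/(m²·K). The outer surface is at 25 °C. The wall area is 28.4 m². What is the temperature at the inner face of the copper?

T ≈ 212 °C

Thermal resistances in series:
R_inner film = 1/(h_i·A) = 1/(4.82×28.4) = 0.007305 K/W
R_copper = L/(kA) = 0.0041/(381×28.4) = 3.789×10^-7 K/W
R_mineral wool = L/(kA) = 0.03/(0.0357×28.4) = 0.02959 K/W
R_total = 0.03689 K/W;  Q = ΔT/R_total = 233/0.03689 = 6315 W
T_interface = T_inner − Q·ΣR(inner→interface) = 258 − 6320×0.007305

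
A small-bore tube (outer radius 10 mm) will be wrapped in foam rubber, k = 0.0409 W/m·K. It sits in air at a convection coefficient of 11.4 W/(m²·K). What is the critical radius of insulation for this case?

For a cylinder r_cr = k/h = 0.0409/11.4
r_cr = 3.59 mm; since the bare radius (10 mm) is above r_cr, any added insulation will reduce heat loss.

r_cr ≈ 3.59 mm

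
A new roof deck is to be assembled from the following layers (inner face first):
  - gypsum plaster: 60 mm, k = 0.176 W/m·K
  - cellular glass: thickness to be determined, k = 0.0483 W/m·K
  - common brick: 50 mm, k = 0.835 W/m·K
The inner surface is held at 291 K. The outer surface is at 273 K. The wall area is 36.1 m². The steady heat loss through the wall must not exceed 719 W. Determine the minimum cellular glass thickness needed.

Using the resistance-network approach (series):
R_gypsum plaster = L/(kA) = 0.06/(0.176×36.1) = 0.009443 K/W
R_common brick = L/(kA) = 0.05/(0.835×36.1) = 0.001659 K/W
Sum of the known resistances R_other = 0.0111 K/W
Required total resistance R_tot = ΔT/Q_allow = 18/719 = 0.02503 K/W
R_cellular glass = R_tot − R_other = 0.01393 K/W
L = R·k·A = 0.01393×0.0483×36.1

L ≈ 24.3 mm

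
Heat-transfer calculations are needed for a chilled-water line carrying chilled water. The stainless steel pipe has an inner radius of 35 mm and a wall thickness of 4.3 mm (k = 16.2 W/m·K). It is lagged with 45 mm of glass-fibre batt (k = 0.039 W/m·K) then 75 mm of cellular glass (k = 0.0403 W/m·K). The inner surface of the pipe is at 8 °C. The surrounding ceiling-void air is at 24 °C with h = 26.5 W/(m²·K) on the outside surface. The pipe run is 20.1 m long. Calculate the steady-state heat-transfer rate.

Q ≈ 56.8 W

For a radial system each layer contributes R = ln(r_out/r_in)/(2πkL); films add R = 1/(hA).
R_stainless steel pipe wall = ln(39.3/35)/(2π×16.2×20.1) = 5.664×10^-5 K/W
R_glass-fibre batt = ln(84.3/39.3)/(2π×0.039×20.1) = 0.1549 K/W
R_cellular glass = ln(159.3/84.3)/(2π×0.0403×20.1) = 0.125 K/W
R_outer film = 1/(h_o·2πr_oL) = 1/(26.5×2π×0.1593×20.1) = 0.001876 K/W
R_total = 0.2819 K/W
Q = ΔT/R_total = 16/0.2819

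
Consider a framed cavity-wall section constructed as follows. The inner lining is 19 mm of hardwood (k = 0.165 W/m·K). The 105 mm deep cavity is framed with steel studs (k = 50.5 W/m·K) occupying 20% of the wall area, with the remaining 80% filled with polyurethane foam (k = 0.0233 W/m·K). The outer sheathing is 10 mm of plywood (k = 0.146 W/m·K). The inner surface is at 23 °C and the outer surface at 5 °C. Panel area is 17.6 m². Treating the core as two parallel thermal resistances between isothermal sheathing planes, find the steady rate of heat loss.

Sheathing layers in series; stud and cavity paths in parallel between them.
R_inner = 0.019/(0.165×17.6) = 0.006543 K/W
R_stud  = 0.105/(50.5×0.2×17.6) = 5.907×10^-4 K/W
R_cav   = 0.105/(0.0233×0.8×17.6) = 0.3201 K/W
1/R_core = 1/R_stud + 1/R_cav → R_core = 5.896×10^-4 K/W
R_outer = 0.01/(0.146×17.6) = 0.003892 K/W
R_total = 0.01102 K/W
Q = ΔT/R_total = 18/0.01102

Q ≈ 1630 W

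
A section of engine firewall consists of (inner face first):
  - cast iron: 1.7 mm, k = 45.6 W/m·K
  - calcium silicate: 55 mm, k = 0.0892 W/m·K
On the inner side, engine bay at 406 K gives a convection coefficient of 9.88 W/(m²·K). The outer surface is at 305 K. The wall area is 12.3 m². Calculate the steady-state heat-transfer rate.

Q ≈ 1730 W

Using the resistance-network approach (series):
R_inner film = 1/(h_i·A) = 1/(9.88×12.3) = 0.008229 K/W
R_cast iron = L/(kA) = 0.0017/(45.6×12.3) = 3.031×10^-6 K/W
R_calcium silicate = L/(kA) = 0.055/(0.0892×12.3) = 0.05013 K/W
R_total = 0.05836 K/W
Q = ΔT / R_total = 101 / 0.05836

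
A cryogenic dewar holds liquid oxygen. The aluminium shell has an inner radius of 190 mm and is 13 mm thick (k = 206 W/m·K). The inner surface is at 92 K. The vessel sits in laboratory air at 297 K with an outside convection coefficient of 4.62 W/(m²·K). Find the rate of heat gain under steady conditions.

Q ≈ 490 W

Spherical conduction: R = (1/r_in − 1/r_out)/(4πk) per layer; series-sum.
R_aluminium shell = (1/0.19 − 1/0.203)/(4π×206) = 1.302×10^-4 K/W
R_outer film = 1/(h·4πr_o²) = 1/(4.62×4π×0.203²) = 0.418 K/W
R_total = 0.4181 K/W
Q = ΔT/R_total = 205/0.4181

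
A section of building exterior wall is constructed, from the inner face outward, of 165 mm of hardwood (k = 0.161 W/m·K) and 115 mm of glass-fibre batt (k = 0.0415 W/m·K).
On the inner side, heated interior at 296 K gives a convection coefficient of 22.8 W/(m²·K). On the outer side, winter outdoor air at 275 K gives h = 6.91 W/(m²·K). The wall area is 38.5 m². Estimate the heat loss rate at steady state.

Series thermal resistances:
R_inner film = 1/(h_i·A) = 1/(22.8×38.5) = 0.001139 K/W
R_hardwood = L/(kA) = 0.165/(0.161×38.5) = 0.02662 K/W
R_glass-fibre batt = L/(kA) = 0.115/(0.0415×38.5) = 0.07198 K/W
R_outer film = 1/(h_o·A) = 1/(6.91×38.5) = 0.003759 K/W
R_total = 0.1035 K/W
Q = ΔT / R_total = 21 / 0.1035

Q ≈ 203 W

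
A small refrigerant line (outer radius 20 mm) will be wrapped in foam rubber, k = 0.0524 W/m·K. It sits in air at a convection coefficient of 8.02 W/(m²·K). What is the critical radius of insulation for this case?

r_cr ≈ 6.53 mm

For a cylinder r_cr = k/h = 0.0524/8.02
r_cr = 6.53 mm; since the bare radius (20 mm) is above r_cr, any added insulation will reduce heat loss.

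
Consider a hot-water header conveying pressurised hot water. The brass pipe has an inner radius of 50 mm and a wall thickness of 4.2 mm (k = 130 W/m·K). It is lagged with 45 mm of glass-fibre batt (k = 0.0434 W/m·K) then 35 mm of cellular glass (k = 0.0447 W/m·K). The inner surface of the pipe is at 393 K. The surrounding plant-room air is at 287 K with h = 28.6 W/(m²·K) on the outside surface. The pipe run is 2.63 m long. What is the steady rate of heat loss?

Q ≈ 83.6 W

Per-layer cylindrical resistances, series-summed:
R_brass pipe wall = ln(54.2/50)/(2π×130×2.63) = 3.755×10^-5 K/W
R_glass-fibre batt = ln(99.2/54.2)/(2π×0.0434×2.63) = 0.8428 K/W
R_cellular glass = ln(134.2/99.2)/(2π×0.0447×2.63) = 0.4091 K/W
R_outer film = 1/(h_o·2πr_oL) = 1/(28.6×2π×0.1342×2.63) = 0.01577 K/W
R_total = 1.268 K/W
Q = ΔT/R_total = 106/1.268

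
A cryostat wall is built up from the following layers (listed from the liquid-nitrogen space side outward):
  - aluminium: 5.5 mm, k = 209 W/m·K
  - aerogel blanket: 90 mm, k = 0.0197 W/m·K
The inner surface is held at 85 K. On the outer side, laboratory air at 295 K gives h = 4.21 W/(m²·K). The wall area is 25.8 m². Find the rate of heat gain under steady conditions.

Q ≈ 1130 W

Using the resistance-network approach (series):
R_aluminium = L/(kA) = 0.0055/(209×25.8) = 1.02×10^-6 K/W
R_aerogel blanket = L/(kA) = 0.09/(0.0197×25.8) = 0.1771 K/W
R_outer film = 1/(h_o·A) = 1/(4.21×25.8) = 0.009207 K/W
R_total = 0.1863 K/W
Q = ΔT / R_total = 210 / 0.1863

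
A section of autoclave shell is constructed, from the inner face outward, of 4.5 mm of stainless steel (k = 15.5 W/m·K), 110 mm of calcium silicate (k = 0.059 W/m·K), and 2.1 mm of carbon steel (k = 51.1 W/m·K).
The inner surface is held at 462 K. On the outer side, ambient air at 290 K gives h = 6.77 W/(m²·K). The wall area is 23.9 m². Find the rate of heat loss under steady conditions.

Using the resistance-network approach (series):
R_stainless steel = L/(kA) = 0.0045/(15.5×23.9) = 1.215×10^-5 K/W
R_calcium silicate = L/(kA) = 0.11/(0.059×23.9) = 0.07801 K/W
R_carbon steel = L/(kA) = 0.0021/(51.1×23.9) = 1.719×10^-6 K/W
R_outer film = 1/(h_o·A) = 1/(6.77×23.9) = 0.00618 K/W
R_total = 0.0842 K/W
Q = ΔT / R_total = 172 / 0.0842

Q ≈ 2040 W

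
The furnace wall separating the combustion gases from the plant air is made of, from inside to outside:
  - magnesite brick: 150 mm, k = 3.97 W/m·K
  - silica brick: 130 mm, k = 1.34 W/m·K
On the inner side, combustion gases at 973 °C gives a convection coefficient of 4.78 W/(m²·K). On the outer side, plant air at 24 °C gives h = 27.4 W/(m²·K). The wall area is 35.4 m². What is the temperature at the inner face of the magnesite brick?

T ≈ 451 °C

Model the wall as resistances in series:
R_inner film = 1/(h_i·A) = 1/(4.78×35.4) = 0.00591 K/W
R_magnesite brick = L/(kA) = 0.15/(3.97×35.4) = 0.001067 K/W
R_silica brick = L/(kA) = 0.13/(1.34×35.4) = 0.002741 K/W
R_outer film = 1/(h_o·A) = 1/(27.4×35.4) = 0.001031 K/W
R_total = 0.01075 K/W;  Q = ΔT/R_total = 949/0.01075 = 88290 W
T_interface = T_inner − Q·ΣR(inner→interface) = 973 − 88300×0.00591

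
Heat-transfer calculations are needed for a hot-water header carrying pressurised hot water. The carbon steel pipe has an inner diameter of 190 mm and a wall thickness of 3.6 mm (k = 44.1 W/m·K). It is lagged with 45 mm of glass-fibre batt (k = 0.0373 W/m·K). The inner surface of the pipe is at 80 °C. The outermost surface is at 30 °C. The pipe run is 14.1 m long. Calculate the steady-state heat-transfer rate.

For a radial system each layer contributes R = ln(r_out/r_in)/(2πkL); films add R = 1/(hA).
R_carbon steel pipe wall = ln(98.6/95)/(2π×44.1×14.1) = 9.52×10^-6 K/W
R_glass-fibre batt = ln(143.6/98.6)/(2π×0.0373×14.1) = 0.1138 K/W
R_total = 0.1138 K/W
Q = ΔT/R_total = 50/0.1138

Q ≈ 439 W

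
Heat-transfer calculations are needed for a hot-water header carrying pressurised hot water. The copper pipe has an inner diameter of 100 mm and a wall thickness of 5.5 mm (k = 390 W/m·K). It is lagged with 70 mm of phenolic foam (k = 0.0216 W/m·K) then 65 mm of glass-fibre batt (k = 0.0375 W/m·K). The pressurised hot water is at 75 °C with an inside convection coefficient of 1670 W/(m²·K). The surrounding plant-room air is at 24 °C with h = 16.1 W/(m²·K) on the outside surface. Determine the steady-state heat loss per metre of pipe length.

Treating each annulus and film as a series resistance:
R_inner film = 1/(h_i·2πr₁L) = 1/(1670×2π×0.05×1) = 0.001906 K/W
R_copper pipe wall = ln(55.5/50)/(2π×390×1) = 4.259×10^-5 K/W
R_phenolic foam = ln(125.5/55.5)/(2π×0.0216×1) = 6.012 K/W
R_glass-fibre batt = ln(190.5/125.5)/(2π×0.0375×1) = 1.771 K/W
R_outer film = 1/(h_o·2πr_oL) = 1/(16.1×2π×0.1905×1) = 0.05189 K/W
R_total = 7.837 K/W
Q = ΔT/R_total = 51/7.837

q′ ≈ 6.51 W/m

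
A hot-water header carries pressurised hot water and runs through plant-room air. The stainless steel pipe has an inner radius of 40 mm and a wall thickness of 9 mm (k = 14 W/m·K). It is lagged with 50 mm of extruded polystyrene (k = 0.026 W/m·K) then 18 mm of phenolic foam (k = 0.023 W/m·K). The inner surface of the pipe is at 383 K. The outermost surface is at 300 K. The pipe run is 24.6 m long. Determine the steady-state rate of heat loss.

Radial resistances (cylindrical: R_cond = ln(r_o/r_i)/(2πkL), R_conv = 1/(h·2πrL)):
R_stainless steel pipe wall = ln(49/40)/(2π×14×24.6) = 9.378×10^-5 K/W
R_extruded polystyrene = ln(99/49)/(2π×0.026×24.6) = 0.175 K/W
R_phenolic foam = ln(117/99)/(2π×0.023×24.6) = 0.04699 K/W
R_total = 0.2221 K/W
Q = ΔT/R_total = 83/0.2221

Q ≈ 374 W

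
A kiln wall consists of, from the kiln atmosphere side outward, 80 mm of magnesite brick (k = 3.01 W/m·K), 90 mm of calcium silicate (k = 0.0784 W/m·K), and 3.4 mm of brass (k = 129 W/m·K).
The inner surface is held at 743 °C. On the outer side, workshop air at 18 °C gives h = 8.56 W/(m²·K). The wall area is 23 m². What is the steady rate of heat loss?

Q ≈ 12900 W

Using the resistance-network approach (series):
R_magnesite brick = L/(kA) = 0.08/(3.01×23) = 0.001156 K/W
R_calcium silicate = L/(kA) = 0.09/(0.0784×23) = 0.04991 K/W
R_brass = L/(kA) = 0.0034/(129×23) = 1.146×10^-6 K/W
R_outer film = 1/(h_o·A) = 1/(8.56×23) = 0.005079 K/W
R_total = 0.05615 K/W
Q = ΔT / R_total = 725 / 0.05615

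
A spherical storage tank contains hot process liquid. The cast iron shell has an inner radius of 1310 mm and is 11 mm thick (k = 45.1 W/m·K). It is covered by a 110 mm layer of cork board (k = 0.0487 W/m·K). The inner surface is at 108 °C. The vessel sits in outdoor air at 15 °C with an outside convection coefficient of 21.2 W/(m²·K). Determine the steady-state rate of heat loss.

For a spherical shell R = (1/r₁ − 1/r₂)/(4πk); film R = 1/(h·4πr²). In series:
R_cast iron shell = (1/1.31 − 1/1.321)/(4π×45.1) = 1.122×10^-5 K/W
R_cork board = (1/1.321 − 1/1.431)/(4π×0.0487) = 0.09508 K/W
R_outer film = 1/(h·4πr_o²) = 1/(21.2×4π×1.431²) = 0.001833 K/W
R_total = 0.09693 K/W
Q = ΔT/R_total = 93/0.09693

Q ≈ 959 W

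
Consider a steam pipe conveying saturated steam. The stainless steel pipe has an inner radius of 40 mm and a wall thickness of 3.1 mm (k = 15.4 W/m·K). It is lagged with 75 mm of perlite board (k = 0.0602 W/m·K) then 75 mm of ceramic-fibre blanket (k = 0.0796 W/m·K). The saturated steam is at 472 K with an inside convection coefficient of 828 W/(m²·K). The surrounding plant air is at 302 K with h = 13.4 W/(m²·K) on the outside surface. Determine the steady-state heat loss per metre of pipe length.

q′ ≈ 45.8 W/m

For a radial system each layer contributes R = ln(r_out/r_in)/(2πkL); films add R = 1/(hA).
R_inner film = 1/(h_i·2πr₁L) = 1/(828×2π×0.04×1) = 0.004805 K/W
R_stainless steel pipe wall = ln(43.1/40)/(2π×15.4×1) = 7.714×10^-4 K/W
R_perlite board = ln(118.1/43.1)/(2π×0.0602×1) = 2.665 K/W
R_ceramic-fibre blanket = ln(193.1/118.1)/(2π×0.0796×1) = 0.9831 K/W
R_outer film = 1/(h_o·2πr_oL) = 1/(13.4×2π×0.1931×1) = 0.06151 K/W
R_total = 3.715 K/W
Q = ΔT/R_total = 170/3.715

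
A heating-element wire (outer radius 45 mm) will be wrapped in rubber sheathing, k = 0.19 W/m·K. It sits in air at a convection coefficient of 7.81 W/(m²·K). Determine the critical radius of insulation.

For a cylinder r_cr = k/h = 0.19/7.81
r_cr = 24.3 mm; since the bare radius (45 mm) is above r_cr, any added insulation will reduce heat loss.

r_cr ≈ 24.3 mm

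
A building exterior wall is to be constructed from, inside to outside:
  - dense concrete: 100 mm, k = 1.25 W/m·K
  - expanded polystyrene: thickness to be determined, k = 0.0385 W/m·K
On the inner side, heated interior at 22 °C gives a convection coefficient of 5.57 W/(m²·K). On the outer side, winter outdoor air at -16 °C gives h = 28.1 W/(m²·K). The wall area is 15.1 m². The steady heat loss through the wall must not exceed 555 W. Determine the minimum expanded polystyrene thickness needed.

Model the wall as resistances in series:
R_inner film = 1/(h_i·A) = 1/(5.57×15.1) = 0.01189 K/W
R_dense concrete = L/(kA) = 0.1/(1.25×15.1) = 0.005298 K/W
R_outer film = 1/(h_o·A) = 1/(28.1×15.1) = 0.002357 K/W
Sum of the known resistances R_other = 0.01954 K/W
Required total resistance R_tot = ΔT/Q_allow = 38/555 = 0.06847 K/W
R_expanded polystyrene = R_tot − R_other = 0.04892 K/W
L = R·k·A = 0.04892×0.0385×15.1

L ≈ 28.4 mm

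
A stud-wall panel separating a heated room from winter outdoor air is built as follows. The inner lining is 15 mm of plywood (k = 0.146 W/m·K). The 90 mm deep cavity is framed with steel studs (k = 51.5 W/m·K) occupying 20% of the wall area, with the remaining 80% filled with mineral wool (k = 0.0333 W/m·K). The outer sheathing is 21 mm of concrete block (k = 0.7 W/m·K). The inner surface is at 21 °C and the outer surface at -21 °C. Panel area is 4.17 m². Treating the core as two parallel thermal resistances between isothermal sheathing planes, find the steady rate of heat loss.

Q ≈ 1240 W

Sheathing layers in series; stud and cavity paths in parallel between them.
R_inner = 0.015/(0.146×4.17) = 0.02464 K/W
R_stud  = 0.09/(51.5×0.2×4.17) = 0.002095 K/W
R_cav   = 0.09/(0.0333×0.8×4.17) = 0.8102 K/W
1/R_core = 1/R_stud + 1/R_cav → R_core = 0.00209 K/W
R_outer = 0.021/(0.7×4.17) = 0.007194 K/W
R_total = 0.03392 K/W
Q = ΔT/R_total = 42/0.03392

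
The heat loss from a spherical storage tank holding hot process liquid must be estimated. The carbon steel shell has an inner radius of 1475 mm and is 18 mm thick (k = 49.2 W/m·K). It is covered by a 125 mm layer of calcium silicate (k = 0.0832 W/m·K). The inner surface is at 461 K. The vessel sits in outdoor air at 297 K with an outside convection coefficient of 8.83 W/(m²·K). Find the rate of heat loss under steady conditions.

Q ≈ 3100 W

Spherical conduction: R = (1/r_in − 1/r_out)/(4πk) per layer; series-sum.
R_carbon steel shell = (1/1.475 − 1/1.493)/(4π×49.2) = 1.322×10^-5 K/W
R_calcium silicate = (1/1.493 − 1/1.618)/(4π×0.0832) = 0.04949 K/W
R_outer film = 1/(h·4πr_o²) = 1/(8.83×4π×1.618²) = 0.003442 K/W
R_total = 0.05295 K/W
Q = ΔT/R_total = 164/0.05295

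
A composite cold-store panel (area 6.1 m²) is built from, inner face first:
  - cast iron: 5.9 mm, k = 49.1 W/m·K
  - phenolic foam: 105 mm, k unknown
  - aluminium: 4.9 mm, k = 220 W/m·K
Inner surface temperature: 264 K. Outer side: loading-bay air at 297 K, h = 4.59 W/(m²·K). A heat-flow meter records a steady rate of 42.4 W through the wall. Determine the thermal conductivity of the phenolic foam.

Model the wall as resistances in series:
R_cast iron = L/(kA) = 0.0059/(49.1×6.1) = 1.97×10^-5 K/W
R_aluminium = L/(kA) = 0.0049/(220×6.1) = 3.651×10^-6 K/W
R_outer film = 1/(h_o·A) = 1/(4.59×6.1) = 0.03572 K/W
Sum of known resistances R_other = 0.03574 K/W
Total R = ΔT/Q = 33/42.4 = 0.7783 K/W
R_phenolic foam = R_total − R_other = 0.7426 K/W
k = L/(R·A) = 0.105/(0.7426×6.1)

k ≈ 0.0232 W/(m·K)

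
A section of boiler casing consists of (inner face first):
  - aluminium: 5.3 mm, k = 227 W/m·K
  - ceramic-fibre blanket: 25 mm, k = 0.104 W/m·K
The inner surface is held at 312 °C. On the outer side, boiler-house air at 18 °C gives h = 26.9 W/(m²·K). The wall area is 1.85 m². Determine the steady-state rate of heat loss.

Model the wall as resistances in series:
R_aluminium = L/(kA) = 0.0053/(227×1.85) = 1.262×10^-5 K/W
R_ceramic-fibre blanket = L/(kA) = 0.025/(0.104×1.85) = 0.1299 K/W
R_outer film = 1/(h_o·A) = 1/(26.9×1.85) = 0.02009 K/W
R_total = 0.15 K/W
Q = ΔT / R_total = 294 / 0.15

Q ≈ 1960 W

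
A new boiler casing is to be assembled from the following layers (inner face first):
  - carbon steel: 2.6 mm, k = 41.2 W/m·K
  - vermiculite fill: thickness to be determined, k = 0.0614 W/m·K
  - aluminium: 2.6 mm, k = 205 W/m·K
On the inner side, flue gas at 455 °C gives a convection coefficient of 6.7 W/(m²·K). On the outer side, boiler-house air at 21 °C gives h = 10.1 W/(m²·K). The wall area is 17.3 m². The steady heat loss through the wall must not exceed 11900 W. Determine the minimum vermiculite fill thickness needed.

L ≈ 23.5 mm

Model the wall as resistances in series:
R_inner film = 1/(h_i·A) = 1/(6.7×17.3) = 0.008627 K/W
R_carbon steel = L/(kA) = 0.0026/(41.2×17.3) = 3.648×10^-6 K/W
R_aluminium = L/(kA) = 0.0026/(205×17.3) = 7.331×10^-7 K/W
R_outer film = 1/(h_o·A) = 1/(10.1×17.3) = 0.005723 K/W
Sum of the known resistances R_other = 0.01435 K/W
Required total resistance R_tot = ΔT/Q_allow = 434/11900 = 0.03647 K/W
R_vermiculite fill = R_tot − R_other = 0.02212 K/W
L = R·k·A = 0.02212×0.0614×17.3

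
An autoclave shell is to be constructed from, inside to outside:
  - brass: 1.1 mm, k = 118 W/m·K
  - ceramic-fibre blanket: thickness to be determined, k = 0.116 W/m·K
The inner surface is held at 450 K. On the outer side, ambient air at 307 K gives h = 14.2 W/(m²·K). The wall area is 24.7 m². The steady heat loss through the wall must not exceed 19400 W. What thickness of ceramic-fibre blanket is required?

L ≈ 12.9 mm

Using the resistance-network approach (series):
R_brass = L/(kA) = 0.0011/(118×24.7) = 3.774×10^-7 K/W
R_outer film = 1/(h_o·A) = 1/(14.2×24.7) = 0.002851 K/W
Sum of the known resistances R_other = 0.002851 K/W
Required total resistance R_tot = ΔT/Q_allow = 143/19400 = 0.007371 K/W
R_ceramic-fibre blanket = R_tot − R_other = 0.00452 K/W
L = R·k·A = 0.00452×0.116×24.7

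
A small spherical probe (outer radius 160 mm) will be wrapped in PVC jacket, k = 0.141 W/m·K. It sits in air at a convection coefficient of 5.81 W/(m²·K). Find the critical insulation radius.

r_cr ≈ 48.5 mm

For a sphere r_cr = 2k/h = 2×0.141/5.81
r_cr = 48.5 mm; since the bare radius (160 mm) is above r_cr, any added insulation will reduce heat loss.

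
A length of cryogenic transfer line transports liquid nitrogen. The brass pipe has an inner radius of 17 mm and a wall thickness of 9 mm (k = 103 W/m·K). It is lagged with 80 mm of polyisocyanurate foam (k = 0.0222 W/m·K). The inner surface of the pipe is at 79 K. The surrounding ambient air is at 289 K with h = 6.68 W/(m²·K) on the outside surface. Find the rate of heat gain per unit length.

Treating each annulus and film as a series resistance:
R_brass pipe wall = ln(26/17)/(2π×103×1) = 6.565×10^-4 K/W
R_polyisocyanurate foam = ln(106/26)/(2π×0.0222×1) = 10.08 K/W
R_outer film = 1/(h_o·2πr_oL) = 1/(6.68×2π×0.106×1) = 0.2248 K/W
R_total = 10.3 K/W
Q = ΔT/R_total = 210/10.3

q′ ≈ 20.4 W/m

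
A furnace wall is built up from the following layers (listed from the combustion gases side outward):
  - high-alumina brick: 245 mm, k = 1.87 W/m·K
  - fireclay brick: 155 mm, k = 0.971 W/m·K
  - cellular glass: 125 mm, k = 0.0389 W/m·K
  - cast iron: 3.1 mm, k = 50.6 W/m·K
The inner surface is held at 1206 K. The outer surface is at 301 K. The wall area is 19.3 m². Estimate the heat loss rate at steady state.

Thermal resistances in series:
R_high-alumina brick = L/(kA) = 0.245/(1.87×19.3) = 0.006788 K/W
R_fireclay brick = L/(kA) = 0.155/(0.971×19.3) = 0.008271 K/W
R_cellular glass = L/(kA) = 0.125/(0.0389×19.3) = 0.1665 K/W
R_cast iron = L/(kA) = 0.0031/(50.6×19.3) = 3.174×10^-6 K/W
R_total = 0.1816 K/W
Q = ΔT / R_total = 905 / 0.1816

Q ≈ 4980 W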